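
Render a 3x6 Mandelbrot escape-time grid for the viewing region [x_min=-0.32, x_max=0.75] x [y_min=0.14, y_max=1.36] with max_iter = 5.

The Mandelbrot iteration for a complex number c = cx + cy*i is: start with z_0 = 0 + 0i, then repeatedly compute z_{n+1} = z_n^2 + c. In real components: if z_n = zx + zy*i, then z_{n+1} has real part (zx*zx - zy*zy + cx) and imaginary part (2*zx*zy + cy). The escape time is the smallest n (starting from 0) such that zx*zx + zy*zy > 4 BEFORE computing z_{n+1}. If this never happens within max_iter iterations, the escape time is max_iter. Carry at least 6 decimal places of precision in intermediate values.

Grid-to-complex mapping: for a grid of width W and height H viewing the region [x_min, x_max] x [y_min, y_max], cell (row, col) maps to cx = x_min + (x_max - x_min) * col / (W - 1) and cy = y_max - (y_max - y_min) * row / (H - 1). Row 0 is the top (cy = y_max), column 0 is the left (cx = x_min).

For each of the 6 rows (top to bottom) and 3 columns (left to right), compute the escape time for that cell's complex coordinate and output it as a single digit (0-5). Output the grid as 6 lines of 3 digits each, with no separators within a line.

(row=0, col=0): c = -0.3200 + 1.3600i → escape time 2
(row=0, col=1): c = 0.2150 + 1.3600i → escape time 2
(row=0, col=2): c = 0.7500 + 1.3600i → escape time 2
(row=1, col=0): c = -0.3200 + 1.1160i → escape time 4
(row=1, col=1): c = 0.2150 + 1.1160i → escape time 3
(row=1, col=2): c = 0.7500 + 1.1160i → escape time 2
(row=2, col=0): c = -0.3200 + 0.8720i → escape time 5
(row=2, col=1): c = 0.2150 + 0.8720i → escape time 4
(row=2, col=2): c = 0.7500 + 0.8720i → escape time 2
(row=3, col=0): c = -0.3200 + 0.6280i → escape time 5
(row=3, col=1): c = 0.2150 + 0.6280i → escape time 5
(row=3, col=2): c = 0.7500 + 0.6280i → escape time 3
(row=4, col=0): c = -0.3200 + 0.3840i → escape time 5
(row=4, col=1): c = 0.2150 + 0.3840i → escape time 5
(row=4, col=2): c = 0.7500 + 0.3840i → escape time 3
(row=5, col=0): c = -0.3200 + 0.1400i → escape time 5
(row=5, col=1): c = 0.2150 + 0.1400i → escape time 5
(row=5, col=2): c = 0.7500 + 0.1400i → escape time 3

Answer: 222
432
542
553
553
553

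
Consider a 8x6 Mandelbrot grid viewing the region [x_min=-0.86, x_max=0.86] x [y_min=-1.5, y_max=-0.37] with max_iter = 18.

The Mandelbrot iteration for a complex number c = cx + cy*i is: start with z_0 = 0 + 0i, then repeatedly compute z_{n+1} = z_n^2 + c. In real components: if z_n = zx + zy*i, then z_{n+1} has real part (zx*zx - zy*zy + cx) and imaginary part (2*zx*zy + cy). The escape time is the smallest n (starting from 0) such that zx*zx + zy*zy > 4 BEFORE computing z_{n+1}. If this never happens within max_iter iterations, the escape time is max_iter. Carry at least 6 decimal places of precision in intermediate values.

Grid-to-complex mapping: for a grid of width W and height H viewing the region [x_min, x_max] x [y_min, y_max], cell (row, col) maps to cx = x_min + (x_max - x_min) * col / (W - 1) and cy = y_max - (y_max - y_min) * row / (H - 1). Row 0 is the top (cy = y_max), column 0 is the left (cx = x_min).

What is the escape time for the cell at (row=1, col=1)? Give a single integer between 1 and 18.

z_0 = 0 + 0i, c = -0.6143 + -0.5960i
Iter 1: z = -0.6143 + -0.5960i, |z|^2 = 0.7326
Iter 2: z = -0.5922 + 0.1362i, |z|^2 = 0.3692
Iter 3: z = -0.2822 + -0.7573i, |z|^2 = 0.6532
Iter 4: z = -1.1082 + -0.1686i, |z|^2 = 1.2565
Iter 5: z = 0.5854 + -0.2224i, |z|^2 = 0.3922
Iter 6: z = -0.3210 + -0.8564i, |z|^2 = 0.8365
Iter 7: z = -1.2446 + -0.0462i, |z|^2 = 1.5512
Iter 8: z = 0.9327 + -0.4811i, |z|^2 = 1.1014
Iter 9: z = 0.0242 + -1.4934i, |z|^2 = 2.2308
Iter 10: z = -2.8439 + -0.6683i, |z|^2 = 8.5344
Escaped at iteration 10

Answer: 10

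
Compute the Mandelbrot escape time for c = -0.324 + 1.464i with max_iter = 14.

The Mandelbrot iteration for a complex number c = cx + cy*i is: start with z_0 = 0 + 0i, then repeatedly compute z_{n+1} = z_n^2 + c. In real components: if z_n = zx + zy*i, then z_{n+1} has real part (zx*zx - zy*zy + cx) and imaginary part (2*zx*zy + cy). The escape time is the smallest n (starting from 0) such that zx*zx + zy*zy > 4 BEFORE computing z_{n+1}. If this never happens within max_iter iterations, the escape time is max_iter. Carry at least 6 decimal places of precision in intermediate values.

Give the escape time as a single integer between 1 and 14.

Answer: 2

Derivation:
z_0 = 0 + 0i, c = -0.3240 + 1.4640i
Iter 1: z = -0.3240 + 1.4640i, |z|^2 = 2.2483
Iter 2: z = -2.3623 + 0.5153i, |z|^2 = 5.8461
Escaped at iteration 2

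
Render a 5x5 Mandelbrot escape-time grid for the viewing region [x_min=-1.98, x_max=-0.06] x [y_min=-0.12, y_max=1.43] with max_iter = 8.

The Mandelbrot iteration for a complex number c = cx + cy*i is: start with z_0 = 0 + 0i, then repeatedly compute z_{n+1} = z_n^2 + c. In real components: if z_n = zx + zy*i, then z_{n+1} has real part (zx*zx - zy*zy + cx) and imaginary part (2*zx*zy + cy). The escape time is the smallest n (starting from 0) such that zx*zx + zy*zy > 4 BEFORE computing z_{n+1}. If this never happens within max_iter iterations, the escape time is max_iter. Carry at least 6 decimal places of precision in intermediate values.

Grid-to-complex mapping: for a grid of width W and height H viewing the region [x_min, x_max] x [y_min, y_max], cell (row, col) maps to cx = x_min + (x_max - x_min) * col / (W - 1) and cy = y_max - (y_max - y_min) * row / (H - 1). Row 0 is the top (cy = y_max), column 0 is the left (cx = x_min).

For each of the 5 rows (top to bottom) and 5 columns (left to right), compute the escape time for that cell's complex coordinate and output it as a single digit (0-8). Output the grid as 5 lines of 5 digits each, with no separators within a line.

Answer: 11222
12346
13488
25888
37888

Derivation:
(row=0, col=0): c = -1.9800 + 1.4300i → escape time 1
(row=0, col=1): c = -1.5000 + 1.4300i → escape time 1
(row=0, col=2): c = -1.0200 + 1.4300i → escape time 2
(row=0, col=3): c = -0.5400 + 1.4300i → escape time 2
(row=0, col=4): c = -0.0600 + 1.4300i → escape time 2
(row=1, col=0): c = -1.9800 + 1.0425i → escape time 1
(row=1, col=1): c = -1.5000 + 1.0425i → escape time 2
(row=1, col=2): c = -1.0200 + 1.0425i → escape time 3
(row=1, col=3): c = -0.5400 + 1.0425i → escape time 4
(row=1, col=4): c = -0.0600 + 1.0425i → escape time 6
(row=2, col=0): c = -1.9800 + 0.6550i → escape time 1
(row=2, col=1): c = -1.5000 + 0.6550i → escape time 3
(row=2, col=2): c = -1.0200 + 0.6550i → escape time 4
(row=2, col=3): c = -0.5400 + 0.6550i → escape time 8
(row=2, col=4): c = -0.0600 + 0.6550i → escape time 8
(row=3, col=0): c = -1.9800 + 0.2675i → escape time 2
(row=3, col=1): c = -1.5000 + 0.2675i → escape time 5
(row=3, col=2): c = -1.0200 + 0.2675i → escape time 8
(row=3, col=3): c = -0.5400 + 0.2675i → escape time 8
(row=3, col=4): c = -0.0600 + 0.2675i → escape time 8
(row=4, col=0): c = -1.9800 + -0.1200i → escape time 3
(row=4, col=1): c = -1.5000 + -0.1200i → escape time 7
(row=4, col=2): c = -1.0200 + -0.1200i → escape time 8
(row=4, col=3): c = -0.5400 + -0.1200i → escape time 8
(row=4, col=4): c = -0.0600 + -0.1200i → escape time 8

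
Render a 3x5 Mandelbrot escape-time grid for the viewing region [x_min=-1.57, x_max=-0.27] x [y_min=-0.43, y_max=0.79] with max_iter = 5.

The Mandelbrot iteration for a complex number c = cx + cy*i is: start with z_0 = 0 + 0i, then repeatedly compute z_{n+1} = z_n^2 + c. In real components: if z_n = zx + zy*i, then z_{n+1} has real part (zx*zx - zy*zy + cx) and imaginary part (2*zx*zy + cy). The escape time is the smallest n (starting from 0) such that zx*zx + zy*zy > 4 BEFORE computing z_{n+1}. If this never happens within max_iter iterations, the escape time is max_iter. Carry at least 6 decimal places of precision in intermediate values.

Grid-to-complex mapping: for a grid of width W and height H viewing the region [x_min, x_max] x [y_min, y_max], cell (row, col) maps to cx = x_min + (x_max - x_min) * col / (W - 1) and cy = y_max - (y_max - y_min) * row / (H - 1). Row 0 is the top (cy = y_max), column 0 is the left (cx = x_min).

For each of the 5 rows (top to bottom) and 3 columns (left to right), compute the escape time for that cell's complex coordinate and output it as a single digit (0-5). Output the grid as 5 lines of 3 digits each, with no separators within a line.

(row=0, col=0): c = -1.5700 + 0.7900i → escape time 3
(row=0, col=1): c = -0.9200 + 0.7900i → escape time 4
(row=0, col=2): c = -0.2700 + 0.7900i → escape time 5
(row=1, col=0): c = -1.5700 + 0.4850i → escape time 3
(row=1, col=1): c = -0.9200 + 0.4850i → escape time 5
(row=1, col=2): c = -0.2700 + 0.4850i → escape time 5
(row=2, col=0): c = -1.5700 + 0.1800i → escape time 5
(row=2, col=1): c = -0.9200 + 0.1800i → escape time 5
(row=2, col=2): c = -0.2700 + 0.1800i → escape time 5
(row=3, col=0): c = -1.5700 + -0.1250i → escape time 5
(row=3, col=1): c = -0.9200 + -0.1250i → escape time 5
(row=3, col=2): c = -0.2700 + -0.1250i → escape time 5
(row=4, col=0): c = -1.5700 + -0.4300i → escape time 3
(row=4, col=1): c = -0.9200 + -0.4300i → escape time 5
(row=4, col=2): c = -0.2700 + -0.4300i → escape time 5

Answer: 345
355
555
555
355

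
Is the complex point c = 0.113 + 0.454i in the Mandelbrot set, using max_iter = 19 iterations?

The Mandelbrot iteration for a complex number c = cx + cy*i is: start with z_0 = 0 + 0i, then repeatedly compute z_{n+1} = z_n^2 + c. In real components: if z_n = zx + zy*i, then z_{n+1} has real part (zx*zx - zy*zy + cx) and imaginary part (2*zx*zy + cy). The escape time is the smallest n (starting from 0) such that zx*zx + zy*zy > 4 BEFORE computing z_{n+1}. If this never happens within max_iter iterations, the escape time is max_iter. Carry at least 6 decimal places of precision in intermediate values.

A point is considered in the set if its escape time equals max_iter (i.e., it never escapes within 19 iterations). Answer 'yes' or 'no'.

z_0 = 0 + 0i, c = 0.1130 + 0.4540i
Iter 1: z = 0.1130 + 0.4540i, |z|^2 = 0.2189
Iter 2: z = -0.0803 + 0.5566i, |z|^2 = 0.3163
Iter 3: z = -0.1904 + 0.3646i, |z|^2 = 0.1691
Iter 4: z = 0.0163 + 0.3152i, |z|^2 = 0.0996
Iter 5: z = 0.0139 + 0.4643i, |z|^2 = 0.2158
Iter 6: z = -0.1024 + 0.4669i, |z|^2 = 0.2285
Iter 7: z = -0.0945 + 0.3584i, |z|^2 = 0.1374
Iter 8: z = -0.0065 + 0.3862i, |z|^2 = 0.1492
Iter 9: z = -0.0361 + 0.4490i, |z|^2 = 0.2029
Iter 10: z = -0.0873 + 0.4215i, |z|^2 = 0.1853
Iter 11: z = -0.0571 + 0.3804i, |z|^2 = 0.1480
Iter 12: z = -0.0285 + 0.4106i, |z|^2 = 0.1694
Iter 13: z = -0.0548 + 0.4306i, |z|^2 = 0.1884
Iter 14: z = -0.0694 + 0.4068i, |z|^2 = 0.1703
Iter 15: z = -0.0477 + 0.3975i, |z|^2 = 0.1603
Iter 16: z = -0.0427 + 0.4161i, |z|^2 = 0.1749
Iter 17: z = -0.0583 + 0.4184i, |z|^2 = 0.1785
Iter 18: z = -0.0587 + 0.4052i, |z|^2 = 0.1676
Did not escape in 19 iterations → in set

Answer: yes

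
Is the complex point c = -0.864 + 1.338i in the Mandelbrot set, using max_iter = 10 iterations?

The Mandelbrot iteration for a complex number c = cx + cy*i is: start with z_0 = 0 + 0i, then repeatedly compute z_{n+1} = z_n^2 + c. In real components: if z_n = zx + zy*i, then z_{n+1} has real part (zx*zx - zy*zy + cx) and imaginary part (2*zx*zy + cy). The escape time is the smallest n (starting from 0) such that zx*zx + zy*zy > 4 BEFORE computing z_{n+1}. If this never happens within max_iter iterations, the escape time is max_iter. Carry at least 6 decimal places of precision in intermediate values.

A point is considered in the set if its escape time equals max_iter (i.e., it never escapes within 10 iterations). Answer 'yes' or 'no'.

z_0 = 0 + 0i, c = -0.8640 + 1.3380i
Iter 1: z = -0.8640 + 1.3380i, |z|^2 = 2.5367
Iter 2: z = -1.9077 + -0.9741i, |z|^2 = 4.5883
Escaped at iteration 2

Answer: no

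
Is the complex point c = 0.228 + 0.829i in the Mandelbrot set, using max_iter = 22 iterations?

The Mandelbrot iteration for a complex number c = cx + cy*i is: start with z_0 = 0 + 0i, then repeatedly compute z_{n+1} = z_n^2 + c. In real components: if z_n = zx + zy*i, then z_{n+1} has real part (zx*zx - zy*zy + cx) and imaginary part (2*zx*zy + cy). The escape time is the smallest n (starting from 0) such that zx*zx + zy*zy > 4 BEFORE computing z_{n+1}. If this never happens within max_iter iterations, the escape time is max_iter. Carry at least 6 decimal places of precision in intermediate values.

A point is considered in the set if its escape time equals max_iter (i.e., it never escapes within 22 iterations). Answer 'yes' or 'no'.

Answer: no

Derivation:
z_0 = 0 + 0i, c = 0.2280 + 0.8290i
Iter 1: z = 0.2280 + 0.8290i, |z|^2 = 0.7392
Iter 2: z = -0.4073 + 1.2070i, |z|^2 = 1.6228
Iter 3: z = -1.0630 + -0.1541i, |z|^2 = 1.1538
Iter 4: z = 1.3343 + 1.1567i, |z|^2 = 3.1184
Iter 5: z = 0.6704 + 3.9158i, |z|^2 = 15.7832
Escaped at iteration 5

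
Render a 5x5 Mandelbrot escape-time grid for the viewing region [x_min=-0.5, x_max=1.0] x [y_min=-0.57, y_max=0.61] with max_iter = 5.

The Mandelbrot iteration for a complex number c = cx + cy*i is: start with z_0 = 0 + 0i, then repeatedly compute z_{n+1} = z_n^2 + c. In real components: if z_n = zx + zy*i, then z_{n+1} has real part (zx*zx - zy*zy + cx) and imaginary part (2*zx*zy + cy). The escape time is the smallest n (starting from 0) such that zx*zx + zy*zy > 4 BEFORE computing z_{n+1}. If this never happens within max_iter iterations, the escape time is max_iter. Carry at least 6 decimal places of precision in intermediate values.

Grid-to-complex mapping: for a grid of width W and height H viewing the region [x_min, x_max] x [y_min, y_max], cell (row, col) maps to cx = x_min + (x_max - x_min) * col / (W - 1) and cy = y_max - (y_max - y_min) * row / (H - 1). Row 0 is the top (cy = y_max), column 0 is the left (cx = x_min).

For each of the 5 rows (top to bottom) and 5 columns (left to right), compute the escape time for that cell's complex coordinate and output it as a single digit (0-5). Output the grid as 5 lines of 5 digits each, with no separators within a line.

(row=0, col=0): c = -0.5000 + 0.6100i → escape time 5
(row=0, col=1): c = -0.1250 + 0.6100i → escape time 5
(row=0, col=2): c = 0.2500 + 0.6100i → escape time 5
(row=0, col=3): c = 0.6250 + 0.6100i → escape time 3
(row=0, col=4): c = 1.0000 + 0.6100i → escape time 2
(row=1, col=0): c = -0.5000 + 0.3150i → escape time 5
(row=1, col=1): c = -0.1250 + 0.3150i → escape time 5
(row=1, col=2): c = 0.2500 + 0.3150i → escape time 5
(row=1, col=3): c = 0.6250 + 0.3150i → escape time 4
(row=1, col=4): c = 1.0000 + 0.3150i → escape time 2
(row=2, col=0): c = -0.5000 + 0.0200i → escape time 5
(row=2, col=1): c = -0.1250 + 0.0200i → escape time 5
(row=2, col=2): c = 0.2500 + 0.0200i → escape time 5
(row=2, col=3): c = 0.6250 + 0.0200i → escape time 4
(row=2, col=4): c = 1.0000 + 0.0200i → escape time 2
(row=3, col=0): c = -0.5000 + -0.2750i → escape time 5
(row=3, col=1): c = -0.1250 + -0.2750i → escape time 5
(row=3, col=2): c = 0.2500 + -0.2750i → escape time 5
(row=3, col=3): c = 0.6250 + -0.2750i → escape time 4
(row=3, col=4): c = 1.0000 + -0.2750i → escape time 2
(row=4, col=0): c = -0.5000 + -0.5700i → escape time 5
(row=4, col=1): c = -0.1250 + -0.5700i → escape time 5
(row=4, col=2): c = 0.2500 + -0.5700i → escape time 5
(row=4, col=3): c = 0.6250 + -0.5700i → escape time 3
(row=4, col=4): c = 1.0000 + -0.5700i → escape time 2

Answer: 55532
55542
55542
55542
55532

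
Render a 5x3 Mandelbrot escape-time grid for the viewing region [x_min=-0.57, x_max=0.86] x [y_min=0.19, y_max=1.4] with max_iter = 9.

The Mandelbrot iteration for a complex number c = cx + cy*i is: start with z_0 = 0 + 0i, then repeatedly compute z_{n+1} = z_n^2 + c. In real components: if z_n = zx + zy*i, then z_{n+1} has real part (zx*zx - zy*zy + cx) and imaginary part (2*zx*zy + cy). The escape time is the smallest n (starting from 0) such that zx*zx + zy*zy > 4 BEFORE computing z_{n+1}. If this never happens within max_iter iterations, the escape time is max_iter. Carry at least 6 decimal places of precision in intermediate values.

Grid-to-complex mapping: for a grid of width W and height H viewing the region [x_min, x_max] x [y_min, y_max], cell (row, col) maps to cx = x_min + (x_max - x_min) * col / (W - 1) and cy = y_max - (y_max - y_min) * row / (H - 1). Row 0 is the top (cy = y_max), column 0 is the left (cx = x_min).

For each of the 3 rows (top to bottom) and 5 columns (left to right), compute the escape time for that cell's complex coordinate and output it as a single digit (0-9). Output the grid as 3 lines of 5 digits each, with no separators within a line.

Answer: 22222
59532
99953

Derivation:
(row=0, col=0): c = -0.5700 + 1.4000i → escape time 2
(row=0, col=1): c = -0.2125 + 1.4000i → escape time 2
(row=0, col=2): c = 0.1450 + 1.4000i → escape time 2
(row=0, col=3): c = 0.5025 + 1.4000i → escape time 2
(row=0, col=4): c = 0.8600 + 1.4000i → escape time 2
(row=1, col=0): c = -0.5700 + 0.7950i → escape time 5
(row=1, col=1): c = -0.2125 + 0.7950i → escape time 9
(row=1, col=2): c = 0.1450 + 0.7950i → escape time 5
(row=1, col=3): c = 0.5025 + 0.7950i → escape time 3
(row=1, col=4): c = 0.8600 + 0.7950i → escape time 2
(row=2, col=0): c = -0.5700 + 0.1900i → escape time 9
(row=2, col=1): c = -0.2125 + 0.1900i → escape time 9
(row=2, col=2): c = 0.1450 + 0.1900i → escape time 9
(row=2, col=3): c = 0.5025 + 0.1900i → escape time 5
(row=2, col=4): c = 0.8600 + 0.1900i → escape time 3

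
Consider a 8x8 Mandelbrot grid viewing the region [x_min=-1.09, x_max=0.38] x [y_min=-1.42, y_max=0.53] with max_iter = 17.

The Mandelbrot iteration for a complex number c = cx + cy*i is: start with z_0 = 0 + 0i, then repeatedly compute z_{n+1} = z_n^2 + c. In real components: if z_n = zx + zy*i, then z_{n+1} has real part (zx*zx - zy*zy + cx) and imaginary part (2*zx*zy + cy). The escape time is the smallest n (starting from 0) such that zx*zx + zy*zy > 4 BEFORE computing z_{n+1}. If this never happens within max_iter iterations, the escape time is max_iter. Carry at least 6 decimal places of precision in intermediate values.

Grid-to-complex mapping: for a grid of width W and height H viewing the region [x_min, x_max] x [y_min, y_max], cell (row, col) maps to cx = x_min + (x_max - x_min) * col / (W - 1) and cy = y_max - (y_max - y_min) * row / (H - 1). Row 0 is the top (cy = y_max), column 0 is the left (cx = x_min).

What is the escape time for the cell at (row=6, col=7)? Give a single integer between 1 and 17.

z_0 = 0 + 0i, c = 0.3800 + -1.1414i
Iter 1: z = 0.3800 + -1.1414i, |z|^2 = 1.4473
Iter 2: z = -0.7785 + -2.0089i, |z|^2 = 4.6417
Escaped at iteration 2

Answer: 2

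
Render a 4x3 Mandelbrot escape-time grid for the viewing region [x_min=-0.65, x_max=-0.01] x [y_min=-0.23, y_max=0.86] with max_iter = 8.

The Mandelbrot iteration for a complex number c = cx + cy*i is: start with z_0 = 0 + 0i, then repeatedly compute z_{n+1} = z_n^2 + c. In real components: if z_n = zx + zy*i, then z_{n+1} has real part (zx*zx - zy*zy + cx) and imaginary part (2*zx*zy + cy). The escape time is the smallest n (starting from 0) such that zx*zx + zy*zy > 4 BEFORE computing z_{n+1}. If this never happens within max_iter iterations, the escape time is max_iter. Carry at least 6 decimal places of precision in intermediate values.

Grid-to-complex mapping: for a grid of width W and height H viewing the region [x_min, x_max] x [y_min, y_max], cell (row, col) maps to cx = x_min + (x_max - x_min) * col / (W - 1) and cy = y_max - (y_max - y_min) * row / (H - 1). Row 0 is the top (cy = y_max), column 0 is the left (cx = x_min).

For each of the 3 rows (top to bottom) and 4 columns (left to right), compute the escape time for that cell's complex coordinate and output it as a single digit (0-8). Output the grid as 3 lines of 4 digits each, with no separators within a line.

(row=0, col=0): c = -0.6500 + 0.8600i → escape time 4
(row=0, col=1): c = -0.4367 + 0.8600i → escape time 5
(row=0, col=2): c = -0.2233 + 0.8600i → escape time 8
(row=0, col=3): c = -0.0100 + 0.8600i → escape time 8
(row=1, col=0): c = -0.6500 + 0.3150i → escape time 8
(row=1, col=1): c = -0.4367 + 0.3150i → escape time 8
(row=1, col=2): c = -0.2233 + 0.3150i → escape time 8
(row=1, col=3): c = -0.0100 + 0.3150i → escape time 8
(row=2, col=0): c = -0.6500 + -0.2300i → escape time 8
(row=2, col=1): c = -0.4367 + -0.2300i → escape time 8
(row=2, col=2): c = -0.2233 + -0.2300i → escape time 8
(row=2, col=3): c = -0.0100 + -0.2300i → escape time 8

Answer: 4588
8888
8888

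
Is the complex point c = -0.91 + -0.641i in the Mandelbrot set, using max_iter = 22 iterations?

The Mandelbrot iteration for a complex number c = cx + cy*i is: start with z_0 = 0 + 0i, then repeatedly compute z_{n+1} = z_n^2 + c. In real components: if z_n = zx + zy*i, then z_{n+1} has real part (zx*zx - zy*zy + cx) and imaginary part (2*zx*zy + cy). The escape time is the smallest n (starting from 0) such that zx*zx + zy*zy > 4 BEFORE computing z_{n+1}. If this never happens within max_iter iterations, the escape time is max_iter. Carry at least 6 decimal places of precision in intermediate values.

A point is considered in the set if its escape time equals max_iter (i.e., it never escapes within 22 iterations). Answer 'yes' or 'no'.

z_0 = 0 + 0i, c = -0.9100 + -0.6410i
Iter 1: z = -0.9100 + -0.6410i, |z|^2 = 1.2390
Iter 2: z = -0.4928 + 0.5256i, |z|^2 = 0.5191
Iter 3: z = -0.9434 + -1.1590i, |z|^2 = 2.2334
Iter 4: z = -1.3633 + 1.5460i, |z|^2 = 4.2485
Escaped at iteration 4

Answer: no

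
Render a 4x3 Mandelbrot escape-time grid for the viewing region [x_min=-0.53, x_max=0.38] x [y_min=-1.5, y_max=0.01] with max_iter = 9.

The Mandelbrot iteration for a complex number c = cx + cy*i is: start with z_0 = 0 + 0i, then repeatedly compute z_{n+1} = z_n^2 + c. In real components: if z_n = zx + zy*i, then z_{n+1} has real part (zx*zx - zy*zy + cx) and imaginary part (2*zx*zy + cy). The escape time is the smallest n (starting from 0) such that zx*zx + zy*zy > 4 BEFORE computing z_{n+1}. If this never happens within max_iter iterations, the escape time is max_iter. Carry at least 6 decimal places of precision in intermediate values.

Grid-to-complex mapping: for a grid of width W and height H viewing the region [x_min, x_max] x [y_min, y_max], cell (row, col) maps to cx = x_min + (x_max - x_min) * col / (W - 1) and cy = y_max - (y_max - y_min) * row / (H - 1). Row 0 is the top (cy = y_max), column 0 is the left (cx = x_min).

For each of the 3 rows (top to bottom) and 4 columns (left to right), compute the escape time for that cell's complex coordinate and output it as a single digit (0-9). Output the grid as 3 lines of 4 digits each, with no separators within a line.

(row=0, col=0): c = -0.5300 + 0.0100i → escape time 9
(row=0, col=1): c = -0.2267 + 0.0100i → escape time 9
(row=0, col=2): c = 0.0767 + 0.0100i → escape time 9
(row=0, col=3): c = 0.3800 + 0.0100i → escape time 7
(row=1, col=0): c = -0.5300 + -0.7450i → escape time 6
(row=1, col=1): c = -0.2267 + -0.7450i → escape time 9
(row=1, col=2): c = 0.0767 + -0.7450i → escape time 8
(row=1, col=3): c = 0.3800 + -0.7450i → escape time 4
(row=2, col=0): c = -0.5300 + -1.5000i → escape time 2
(row=2, col=1): c = -0.2267 + -1.5000i → escape time 2
(row=2, col=2): c = 0.0767 + -1.5000i → escape time 2
(row=2, col=3): c = 0.3800 + -1.5000i → escape time 2

Answer: 9997
6984
2222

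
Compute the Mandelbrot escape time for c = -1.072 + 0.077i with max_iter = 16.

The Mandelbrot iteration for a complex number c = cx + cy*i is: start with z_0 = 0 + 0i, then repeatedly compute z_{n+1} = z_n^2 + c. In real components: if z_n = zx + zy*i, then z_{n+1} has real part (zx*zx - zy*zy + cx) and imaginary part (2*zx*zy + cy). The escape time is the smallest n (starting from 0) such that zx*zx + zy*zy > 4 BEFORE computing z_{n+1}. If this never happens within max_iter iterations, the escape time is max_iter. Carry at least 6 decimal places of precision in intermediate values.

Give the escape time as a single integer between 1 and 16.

z_0 = 0 + 0i, c = -1.0720 + 0.0770i
Iter 1: z = -1.0720 + 0.0770i, |z|^2 = 1.1551
Iter 2: z = 0.0713 + -0.0881i, |z|^2 = 0.0128
Iter 3: z = -1.0747 + 0.0644i, |z|^2 = 1.1591
Iter 4: z = 0.0788 + -0.0615i, |z|^2 = 0.0100
Iter 5: z = -1.0696 + 0.0673i, |z|^2 = 1.1485
Iter 6: z = 0.0675 + -0.0670i, |z|^2 = 0.0090
Iter 7: z = -1.0719 + 0.0680i, |z|^2 = 1.1537
Iter 8: z = 0.0724 + -0.0687i, |z|^2 = 0.0100
Iter 9: z = -1.0715 + 0.0670i, |z|^2 = 1.1526
Iter 10: z = 0.0716 + -0.0667i, |z|^2 = 0.0096
Iter 11: z = -1.0713 + 0.0675i, |z|^2 = 1.1523
Iter 12: z = 0.0712 + -0.0675i, |z|^2 = 0.0096
Iter 13: z = -1.0715 + 0.0674i, |z|^2 = 1.1526
Iter 14: z = 0.0716 + -0.0674i, |z|^2 = 0.0097
Iter 15: z = -1.0714 + 0.0674i, |z|^2 = 1.1525

Answer: 16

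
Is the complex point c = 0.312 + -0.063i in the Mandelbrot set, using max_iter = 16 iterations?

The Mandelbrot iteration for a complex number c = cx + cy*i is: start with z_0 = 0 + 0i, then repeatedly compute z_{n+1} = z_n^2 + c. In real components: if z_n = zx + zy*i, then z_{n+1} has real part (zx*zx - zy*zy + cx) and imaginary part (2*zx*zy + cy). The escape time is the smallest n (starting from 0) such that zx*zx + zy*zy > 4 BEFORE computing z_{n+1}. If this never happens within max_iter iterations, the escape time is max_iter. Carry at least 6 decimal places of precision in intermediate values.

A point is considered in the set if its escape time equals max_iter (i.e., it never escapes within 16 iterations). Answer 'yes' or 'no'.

z_0 = 0 + 0i, c = 0.3120 + -0.0630i
Iter 1: z = 0.3120 + -0.0630i, |z|^2 = 0.1013
Iter 2: z = 0.4054 + -0.1023i, |z|^2 = 0.1748
Iter 3: z = 0.4659 + -0.1459i, |z|^2 = 0.2383
Iter 4: z = 0.5077 + -0.1990i, |z|^2 = 0.2974
Iter 5: z = 0.5302 + -0.2651i, |z|^2 = 0.3514
Iter 6: z = 0.5228 + -0.3441i, |z|^2 = 0.3917
Iter 7: z = 0.4670 + -0.4228i, |z|^2 = 0.3968
Iter 8: z = 0.3513 + -0.4579i, |z|^2 = 0.3331
Iter 9: z = 0.2258 + -0.3847i, |z|^2 = 0.1990
Iter 10: z = 0.2150 + -0.2367i, |z|^2 = 0.1023
Iter 11: z = 0.3022 + -0.1648i, |z|^2 = 0.1185
Iter 12: z = 0.3762 + -0.1626i, |z|^2 = 0.1679
Iter 13: z = 0.4271 + -0.1853i, |z|^2 = 0.2167
Iter 14: z = 0.4600 + -0.2213i, |z|^2 = 0.2606
Iter 15: z = 0.4747 + -0.2666i, |z|^2 = 0.2964
Did not escape in 16 iterations → in set

Answer: yes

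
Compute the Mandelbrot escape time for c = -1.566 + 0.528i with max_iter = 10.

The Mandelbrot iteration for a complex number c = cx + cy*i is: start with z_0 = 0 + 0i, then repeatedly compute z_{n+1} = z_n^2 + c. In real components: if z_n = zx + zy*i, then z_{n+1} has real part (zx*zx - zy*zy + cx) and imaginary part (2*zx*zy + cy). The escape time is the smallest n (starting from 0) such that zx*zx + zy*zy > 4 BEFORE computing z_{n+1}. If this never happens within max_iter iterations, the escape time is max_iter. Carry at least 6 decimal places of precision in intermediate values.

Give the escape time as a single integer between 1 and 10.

Answer: 3

Derivation:
z_0 = 0 + 0i, c = -1.5660 + 0.5280i
Iter 1: z = -1.5660 + 0.5280i, |z|^2 = 2.7311
Iter 2: z = 0.6076 + -1.1257i, |z|^2 = 1.6363
Iter 3: z = -2.4640 + -0.8399i, |z|^2 = 6.7769
Escaped at iteration 3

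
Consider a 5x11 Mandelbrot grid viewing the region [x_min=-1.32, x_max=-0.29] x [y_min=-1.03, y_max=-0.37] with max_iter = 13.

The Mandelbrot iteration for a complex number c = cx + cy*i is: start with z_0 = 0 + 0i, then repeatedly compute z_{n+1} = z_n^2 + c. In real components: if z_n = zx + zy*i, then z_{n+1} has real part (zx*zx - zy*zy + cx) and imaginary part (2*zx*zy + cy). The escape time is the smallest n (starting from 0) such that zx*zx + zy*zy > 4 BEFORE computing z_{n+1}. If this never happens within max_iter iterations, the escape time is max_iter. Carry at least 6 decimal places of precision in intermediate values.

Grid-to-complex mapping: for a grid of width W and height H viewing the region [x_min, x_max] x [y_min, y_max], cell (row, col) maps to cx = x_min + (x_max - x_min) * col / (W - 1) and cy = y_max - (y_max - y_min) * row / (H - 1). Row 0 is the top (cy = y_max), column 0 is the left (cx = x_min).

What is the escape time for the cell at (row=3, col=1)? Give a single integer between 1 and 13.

Answer: 5

Derivation:
z_0 = 0 + 0i, c = -1.0625 + -0.5680i
Iter 1: z = -1.0625 + -0.5680i, |z|^2 = 1.4515
Iter 2: z = -0.2562 + 0.6390i, |z|^2 = 0.4740
Iter 3: z = -1.4052 + -0.8954i, |z|^2 = 2.7763
Iter 4: z = 0.1102 + 1.9485i, |z|^2 = 3.8089
Iter 5: z = -4.8471 + -0.1386i, |z|^2 = 23.5133
Escaped at iteration 5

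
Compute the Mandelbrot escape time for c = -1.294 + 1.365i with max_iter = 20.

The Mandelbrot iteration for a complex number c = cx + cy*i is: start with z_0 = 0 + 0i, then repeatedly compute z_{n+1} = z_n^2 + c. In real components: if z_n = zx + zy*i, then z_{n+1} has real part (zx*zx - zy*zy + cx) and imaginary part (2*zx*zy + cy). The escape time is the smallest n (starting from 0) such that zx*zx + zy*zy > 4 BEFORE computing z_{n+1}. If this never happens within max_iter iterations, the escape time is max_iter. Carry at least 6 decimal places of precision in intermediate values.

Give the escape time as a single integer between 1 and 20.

z_0 = 0 + 0i, c = -1.2940 + 1.3650i
Iter 1: z = -1.2940 + 1.3650i, |z|^2 = 3.5377
Iter 2: z = -1.4828 + -2.1676i, |z|^2 = 6.8972
Escaped at iteration 2

Answer: 2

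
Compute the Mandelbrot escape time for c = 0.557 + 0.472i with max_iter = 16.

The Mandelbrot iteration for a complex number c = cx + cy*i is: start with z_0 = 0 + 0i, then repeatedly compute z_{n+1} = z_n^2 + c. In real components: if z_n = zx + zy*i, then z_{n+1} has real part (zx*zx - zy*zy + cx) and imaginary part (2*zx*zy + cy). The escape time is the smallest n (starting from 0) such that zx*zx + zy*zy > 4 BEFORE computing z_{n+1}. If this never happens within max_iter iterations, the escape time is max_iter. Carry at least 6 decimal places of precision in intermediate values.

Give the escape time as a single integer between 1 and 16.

z_0 = 0 + 0i, c = 0.5570 + 0.4720i
Iter 1: z = 0.5570 + 0.4720i, |z|^2 = 0.5330
Iter 2: z = 0.6445 + 0.9978i, |z|^2 = 1.4110
Iter 3: z = -0.0233 + 1.7581i, |z|^2 = 3.0915
Iter 4: z = -2.5334 + 0.3901i, |z|^2 = 6.5703
Escaped at iteration 4

Answer: 4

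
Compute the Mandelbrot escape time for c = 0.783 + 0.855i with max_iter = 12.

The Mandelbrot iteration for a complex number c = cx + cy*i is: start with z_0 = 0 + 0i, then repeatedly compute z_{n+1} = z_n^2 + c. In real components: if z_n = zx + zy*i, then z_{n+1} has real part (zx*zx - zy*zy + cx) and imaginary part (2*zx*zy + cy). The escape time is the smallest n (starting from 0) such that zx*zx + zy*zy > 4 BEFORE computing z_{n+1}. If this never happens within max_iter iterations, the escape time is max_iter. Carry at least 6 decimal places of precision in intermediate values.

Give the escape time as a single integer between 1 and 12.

Answer: 2

Derivation:
z_0 = 0 + 0i, c = 0.7830 + 0.8550i
Iter 1: z = 0.7830 + 0.8550i, |z|^2 = 1.3441
Iter 2: z = 0.6651 + 2.1939i, |z|^2 = 5.2556
Escaped at iteration 2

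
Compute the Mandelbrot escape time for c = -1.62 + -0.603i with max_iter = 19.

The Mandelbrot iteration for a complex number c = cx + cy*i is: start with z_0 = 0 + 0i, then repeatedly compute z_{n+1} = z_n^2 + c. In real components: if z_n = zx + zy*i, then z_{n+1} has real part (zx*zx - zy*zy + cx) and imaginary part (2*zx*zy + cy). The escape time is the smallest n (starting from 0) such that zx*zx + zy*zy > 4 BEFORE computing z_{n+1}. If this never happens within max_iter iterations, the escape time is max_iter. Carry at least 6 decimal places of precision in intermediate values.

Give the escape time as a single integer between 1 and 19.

Answer: 3

Derivation:
z_0 = 0 + 0i, c = -1.6200 + -0.6030i
Iter 1: z = -1.6200 + -0.6030i, |z|^2 = 2.9880
Iter 2: z = 0.6408 + 1.3507i, |z|^2 = 2.2351
Iter 3: z = -3.0338 + 1.1281i, |z|^2 = 10.4766
Escaped at iteration 3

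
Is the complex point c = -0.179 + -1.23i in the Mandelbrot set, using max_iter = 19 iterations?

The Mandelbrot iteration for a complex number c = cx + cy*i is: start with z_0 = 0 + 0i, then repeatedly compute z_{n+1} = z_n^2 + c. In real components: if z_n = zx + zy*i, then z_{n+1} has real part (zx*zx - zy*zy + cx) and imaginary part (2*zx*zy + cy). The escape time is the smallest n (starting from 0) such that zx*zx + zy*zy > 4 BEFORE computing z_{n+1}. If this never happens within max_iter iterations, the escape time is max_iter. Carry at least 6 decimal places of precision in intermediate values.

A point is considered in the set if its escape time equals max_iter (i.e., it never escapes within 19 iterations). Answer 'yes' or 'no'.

z_0 = 0 + 0i, c = -0.1790 + -1.2300i
Iter 1: z = -0.1790 + -1.2300i, |z|^2 = 1.5449
Iter 2: z = -1.6599 + -0.7897i, |z|^2 = 3.3787
Iter 3: z = 1.9526 + 1.3914i, |z|^2 = 5.7487
Escaped at iteration 3

Answer: no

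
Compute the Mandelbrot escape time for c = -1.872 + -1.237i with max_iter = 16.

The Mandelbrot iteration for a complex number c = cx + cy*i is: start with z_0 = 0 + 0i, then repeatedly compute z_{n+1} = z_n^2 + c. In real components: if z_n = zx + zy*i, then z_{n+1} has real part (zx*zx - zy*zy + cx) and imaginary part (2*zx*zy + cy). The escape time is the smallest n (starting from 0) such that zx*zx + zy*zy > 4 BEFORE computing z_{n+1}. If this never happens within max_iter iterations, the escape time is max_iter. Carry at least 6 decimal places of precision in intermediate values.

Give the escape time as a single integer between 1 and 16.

z_0 = 0 + 0i, c = -1.8720 + -1.2370i
Iter 1: z = -1.8720 + -1.2370i, |z|^2 = 5.0346
Escaped at iteration 1

Answer: 1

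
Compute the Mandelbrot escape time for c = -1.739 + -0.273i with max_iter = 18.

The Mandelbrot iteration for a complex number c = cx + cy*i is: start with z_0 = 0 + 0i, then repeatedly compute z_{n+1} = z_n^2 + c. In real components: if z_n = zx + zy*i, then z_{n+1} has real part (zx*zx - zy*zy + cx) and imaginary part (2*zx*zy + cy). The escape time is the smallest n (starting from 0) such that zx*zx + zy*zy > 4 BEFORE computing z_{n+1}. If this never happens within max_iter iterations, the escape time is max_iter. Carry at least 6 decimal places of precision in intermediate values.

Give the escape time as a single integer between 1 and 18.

z_0 = 0 + 0i, c = -1.7390 + -0.2730i
Iter 1: z = -1.7390 + -0.2730i, |z|^2 = 3.0987
Iter 2: z = 1.2106 + 0.6765i, |z|^2 = 1.9232
Iter 3: z = -0.7311 + 1.3649i, |z|^2 = 2.3975
Iter 4: z = -3.0675 + -2.2688i, |z|^2 = 14.5569
Escaped at iteration 4

Answer: 4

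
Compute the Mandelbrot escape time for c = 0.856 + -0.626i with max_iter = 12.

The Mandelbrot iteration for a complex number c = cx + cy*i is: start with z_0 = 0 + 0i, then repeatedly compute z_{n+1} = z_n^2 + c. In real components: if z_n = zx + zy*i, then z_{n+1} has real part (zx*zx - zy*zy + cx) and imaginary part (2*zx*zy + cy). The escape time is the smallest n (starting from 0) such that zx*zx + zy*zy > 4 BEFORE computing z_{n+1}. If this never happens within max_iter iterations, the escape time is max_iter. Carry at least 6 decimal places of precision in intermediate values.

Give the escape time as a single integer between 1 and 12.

Answer: 2

Derivation:
z_0 = 0 + 0i, c = 0.8560 + -0.6260i
Iter 1: z = 0.8560 + -0.6260i, |z|^2 = 1.1246
Iter 2: z = 1.1969 + -1.6977i, |z|^2 = 4.3147
Escaped at iteration 2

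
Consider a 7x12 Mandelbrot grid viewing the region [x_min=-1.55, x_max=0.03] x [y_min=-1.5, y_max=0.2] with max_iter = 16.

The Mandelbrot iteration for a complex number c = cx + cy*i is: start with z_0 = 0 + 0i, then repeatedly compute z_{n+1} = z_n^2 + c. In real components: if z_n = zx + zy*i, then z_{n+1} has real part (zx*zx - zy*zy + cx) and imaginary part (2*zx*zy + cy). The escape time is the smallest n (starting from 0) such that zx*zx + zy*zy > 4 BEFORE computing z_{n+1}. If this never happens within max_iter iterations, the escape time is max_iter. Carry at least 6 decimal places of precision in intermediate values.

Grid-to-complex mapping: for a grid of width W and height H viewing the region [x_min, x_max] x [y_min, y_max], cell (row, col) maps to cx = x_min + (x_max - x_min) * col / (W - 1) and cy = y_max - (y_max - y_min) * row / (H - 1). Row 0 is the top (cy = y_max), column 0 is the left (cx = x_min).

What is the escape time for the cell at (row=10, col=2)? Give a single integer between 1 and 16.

Answer: 2

Derivation:
z_0 = 0 + 0i, c = -1.0233 + -1.3455i
Iter 1: z = -1.0233 + -1.3455i, |z|^2 = 2.8575
Iter 2: z = -1.7864 + 1.4082i, |z|^2 = 5.1743
Escaped at iteration 2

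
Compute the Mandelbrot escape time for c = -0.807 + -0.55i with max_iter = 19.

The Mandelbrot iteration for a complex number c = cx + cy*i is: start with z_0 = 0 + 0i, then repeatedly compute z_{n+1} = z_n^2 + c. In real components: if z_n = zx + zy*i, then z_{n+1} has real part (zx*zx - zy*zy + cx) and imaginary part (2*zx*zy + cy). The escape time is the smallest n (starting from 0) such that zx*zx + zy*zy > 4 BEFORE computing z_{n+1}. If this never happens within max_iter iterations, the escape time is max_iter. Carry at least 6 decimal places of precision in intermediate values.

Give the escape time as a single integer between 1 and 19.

z_0 = 0 + 0i, c = -0.8070 + -0.5500i
Iter 1: z = -0.8070 + -0.5500i, |z|^2 = 0.9537
Iter 2: z = -0.4583 + 0.3377i, |z|^2 = 0.3240
Iter 3: z = -0.7110 + -0.8595i, |z|^2 = 1.2443
Iter 4: z = -1.0402 + 0.6723i, |z|^2 = 1.5339
Iter 5: z = -0.1771 + -1.9486i, |z|^2 = 3.8283
Iter 6: z = -4.5726 + 0.1400i, |z|^2 = 20.9285
Escaped at iteration 6

Answer: 6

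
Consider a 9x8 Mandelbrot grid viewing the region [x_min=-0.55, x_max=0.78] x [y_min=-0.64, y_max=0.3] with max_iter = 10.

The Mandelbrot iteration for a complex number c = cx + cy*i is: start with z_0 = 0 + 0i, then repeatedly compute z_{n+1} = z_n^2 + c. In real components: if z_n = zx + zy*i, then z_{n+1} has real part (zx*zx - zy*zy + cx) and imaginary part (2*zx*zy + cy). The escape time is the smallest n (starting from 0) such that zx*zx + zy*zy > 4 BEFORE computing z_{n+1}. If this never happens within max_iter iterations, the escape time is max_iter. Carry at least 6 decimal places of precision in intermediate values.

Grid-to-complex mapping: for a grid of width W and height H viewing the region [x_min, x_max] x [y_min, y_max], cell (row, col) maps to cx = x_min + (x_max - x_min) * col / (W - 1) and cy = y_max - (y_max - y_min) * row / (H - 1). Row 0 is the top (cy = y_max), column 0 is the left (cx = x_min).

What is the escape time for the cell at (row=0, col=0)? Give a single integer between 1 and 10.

z_0 = 0 + 0i, c = -0.5500 + 0.3000i
Iter 1: z = -0.5500 + 0.3000i, |z|^2 = 0.3925
Iter 2: z = -0.3375 + -0.0300i, |z|^2 = 0.1148
Iter 3: z = -0.4370 + 0.3203i, |z|^2 = 0.2935
Iter 4: z = -0.4616 + 0.0201i, |z|^2 = 0.2135
Iter 5: z = -0.3373 + 0.2814i, |z|^2 = 0.1930
Iter 6: z = -0.5154 + 0.1101i, |z|^2 = 0.2778
Iter 7: z = -0.2965 + 0.1865i, |z|^2 = 0.1227
Iter 8: z = -0.4969 + 0.1894i, |z|^2 = 0.2828
Iter 9: z = -0.3390 + 0.1118i, |z|^2 = 0.1274

Answer: 10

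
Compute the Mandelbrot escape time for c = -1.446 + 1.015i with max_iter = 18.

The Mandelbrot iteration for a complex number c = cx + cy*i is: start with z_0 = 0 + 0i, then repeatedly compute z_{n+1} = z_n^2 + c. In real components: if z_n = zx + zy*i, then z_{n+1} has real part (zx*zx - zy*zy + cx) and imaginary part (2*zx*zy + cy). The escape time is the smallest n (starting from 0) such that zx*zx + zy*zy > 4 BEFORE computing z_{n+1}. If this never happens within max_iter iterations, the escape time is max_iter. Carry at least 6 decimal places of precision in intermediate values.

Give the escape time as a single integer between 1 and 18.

Answer: 3

Derivation:
z_0 = 0 + 0i, c = -1.4460 + 1.0150i
Iter 1: z = -1.4460 + 1.0150i, |z|^2 = 3.1211
Iter 2: z = -0.3853 + -1.9204i, |z|^2 = 3.8363
Iter 3: z = -4.9854 + 2.4949i, |z|^2 = 31.0786
Escaped at iteration 3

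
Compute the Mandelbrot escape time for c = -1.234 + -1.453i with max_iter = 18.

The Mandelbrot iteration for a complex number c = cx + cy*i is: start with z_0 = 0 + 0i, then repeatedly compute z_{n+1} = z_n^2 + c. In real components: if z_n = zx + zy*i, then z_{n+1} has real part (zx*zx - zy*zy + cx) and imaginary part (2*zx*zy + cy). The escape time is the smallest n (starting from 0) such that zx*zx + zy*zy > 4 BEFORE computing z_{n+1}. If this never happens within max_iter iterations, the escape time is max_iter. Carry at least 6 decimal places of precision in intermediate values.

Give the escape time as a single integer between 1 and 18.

Answer: 2

Derivation:
z_0 = 0 + 0i, c = -1.2340 + -1.4530i
Iter 1: z = -1.2340 + -1.4530i, |z|^2 = 3.6340
Iter 2: z = -1.8225 + 2.1330i, |z|^2 = 7.8710
Escaped at iteration 2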